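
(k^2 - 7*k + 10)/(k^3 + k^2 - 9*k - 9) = (k^2 - 7*k + 10)/(k^3 + k^2 - 9*k - 9)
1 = 1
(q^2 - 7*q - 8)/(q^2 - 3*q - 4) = (q - 8)/(q - 4)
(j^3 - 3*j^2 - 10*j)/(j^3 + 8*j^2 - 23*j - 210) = j*(j + 2)/(j^2 + 13*j + 42)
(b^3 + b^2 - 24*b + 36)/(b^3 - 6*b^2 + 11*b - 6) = (b + 6)/(b - 1)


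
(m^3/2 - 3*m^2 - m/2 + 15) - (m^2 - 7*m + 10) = m^3/2 - 4*m^2 + 13*m/2 + 5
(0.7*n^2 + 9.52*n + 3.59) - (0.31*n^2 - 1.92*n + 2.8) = 0.39*n^2 + 11.44*n + 0.79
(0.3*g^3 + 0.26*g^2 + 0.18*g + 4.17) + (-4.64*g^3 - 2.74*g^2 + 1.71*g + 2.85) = -4.34*g^3 - 2.48*g^2 + 1.89*g + 7.02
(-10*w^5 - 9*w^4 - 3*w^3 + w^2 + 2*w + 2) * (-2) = 20*w^5 + 18*w^4 + 6*w^3 - 2*w^2 - 4*w - 4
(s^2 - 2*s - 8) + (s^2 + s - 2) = 2*s^2 - s - 10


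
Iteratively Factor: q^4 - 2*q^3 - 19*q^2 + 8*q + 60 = (q + 2)*(q^3 - 4*q^2 - 11*q + 30) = (q - 5)*(q + 2)*(q^2 + q - 6) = (q - 5)*(q - 2)*(q + 2)*(q + 3)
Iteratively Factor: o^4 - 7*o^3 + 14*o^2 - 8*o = (o)*(o^3 - 7*o^2 + 14*o - 8) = o*(o - 2)*(o^2 - 5*o + 4) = o*(o - 4)*(o - 2)*(o - 1)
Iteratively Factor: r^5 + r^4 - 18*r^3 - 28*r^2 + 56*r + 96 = (r - 4)*(r^4 + 5*r^3 + 2*r^2 - 20*r - 24) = (r - 4)*(r - 2)*(r^3 + 7*r^2 + 16*r + 12) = (r - 4)*(r - 2)*(r + 2)*(r^2 + 5*r + 6) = (r - 4)*(r - 2)*(r + 2)^2*(r + 3)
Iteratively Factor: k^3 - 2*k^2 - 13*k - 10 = (k + 2)*(k^2 - 4*k - 5) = (k + 1)*(k + 2)*(k - 5)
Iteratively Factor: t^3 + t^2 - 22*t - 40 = (t - 5)*(t^2 + 6*t + 8) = (t - 5)*(t + 4)*(t + 2)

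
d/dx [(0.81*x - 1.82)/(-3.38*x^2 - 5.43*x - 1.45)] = (2.7378*x^2 - 12.3032*x - 11.0571)/(11.4244*x^4 + 36.7068*x^3 + 39.2869*x^2 + 15.747*x + 2.1025)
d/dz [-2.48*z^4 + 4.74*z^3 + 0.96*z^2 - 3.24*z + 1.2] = -9.92*z^3 + 14.22*z^2 + 1.92*z - 3.24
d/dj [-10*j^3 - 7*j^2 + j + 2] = -30*j^2 - 14*j + 1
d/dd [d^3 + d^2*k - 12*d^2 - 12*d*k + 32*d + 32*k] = 3*d^2 + 2*d*k - 24*d - 12*k + 32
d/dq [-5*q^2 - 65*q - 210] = -10*q - 65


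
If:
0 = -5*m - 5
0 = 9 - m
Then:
No Solution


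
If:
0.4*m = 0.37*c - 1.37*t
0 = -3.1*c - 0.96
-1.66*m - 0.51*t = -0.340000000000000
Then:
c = -0.31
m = 0.25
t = -0.16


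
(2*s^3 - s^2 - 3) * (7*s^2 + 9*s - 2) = 14*s^5 + 11*s^4 - 13*s^3 - 19*s^2 - 27*s + 6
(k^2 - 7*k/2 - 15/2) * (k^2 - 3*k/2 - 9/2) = k^4 - 5*k^3 - 27*k^2/4 + 27*k + 135/4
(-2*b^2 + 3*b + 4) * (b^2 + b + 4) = -2*b^4 + b^3 - b^2 + 16*b + 16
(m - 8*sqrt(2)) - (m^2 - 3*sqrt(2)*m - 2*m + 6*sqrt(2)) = -m^2 + 3*m + 3*sqrt(2)*m - 14*sqrt(2)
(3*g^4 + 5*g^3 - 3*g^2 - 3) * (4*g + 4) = 12*g^5 + 32*g^4 + 8*g^3 - 12*g^2 - 12*g - 12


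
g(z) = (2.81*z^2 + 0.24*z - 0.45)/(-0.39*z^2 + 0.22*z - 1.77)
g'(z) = (0.78*z - 0.22)*(2.81*z^2 + 0.24*z - 0.45)/(-0.39*z^2 + 0.22*z - 1.77)^2 + (5.62*z + 0.24)/(-0.39*z^2 + 0.22*z - 1.77)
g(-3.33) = -4.38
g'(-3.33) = 0.90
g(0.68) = -0.56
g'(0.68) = -2.16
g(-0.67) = -0.31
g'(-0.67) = 1.57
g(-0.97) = -0.83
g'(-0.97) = 1.87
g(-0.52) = -0.09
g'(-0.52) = 1.32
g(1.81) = -3.47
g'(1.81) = -2.37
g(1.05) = -1.47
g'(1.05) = -2.67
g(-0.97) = -0.83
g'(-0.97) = 1.87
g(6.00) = -7.05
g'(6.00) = -0.17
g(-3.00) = -4.06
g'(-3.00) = 1.05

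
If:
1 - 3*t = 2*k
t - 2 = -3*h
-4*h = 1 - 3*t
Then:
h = 5/13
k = -10/13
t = 11/13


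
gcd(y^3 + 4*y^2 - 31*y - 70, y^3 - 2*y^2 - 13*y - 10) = y^2 - 3*y - 10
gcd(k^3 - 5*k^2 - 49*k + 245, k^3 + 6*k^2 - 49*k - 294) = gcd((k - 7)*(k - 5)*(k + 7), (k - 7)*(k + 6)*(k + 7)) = k^2 - 49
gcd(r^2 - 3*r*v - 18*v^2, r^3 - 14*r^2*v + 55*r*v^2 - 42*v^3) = r - 6*v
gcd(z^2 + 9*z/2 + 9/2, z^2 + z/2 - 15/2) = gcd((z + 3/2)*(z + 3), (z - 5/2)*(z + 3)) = z + 3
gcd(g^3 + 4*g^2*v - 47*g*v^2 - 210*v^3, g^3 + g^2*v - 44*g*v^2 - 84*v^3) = -g^2 + g*v + 42*v^2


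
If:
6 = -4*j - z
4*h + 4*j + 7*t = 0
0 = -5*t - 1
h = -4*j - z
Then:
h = 6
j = -113/20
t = -1/5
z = 83/5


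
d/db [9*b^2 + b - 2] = 18*b + 1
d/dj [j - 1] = 1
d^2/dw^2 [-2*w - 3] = 0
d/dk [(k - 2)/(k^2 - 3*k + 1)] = (k^2 - 3*k - (k - 2)*(2*k - 3) + 1)/(k^2 - 3*k + 1)^2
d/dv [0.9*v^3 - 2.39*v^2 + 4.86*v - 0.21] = 2.7*v^2 - 4.78*v + 4.86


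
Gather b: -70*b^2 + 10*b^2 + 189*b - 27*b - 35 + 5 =-60*b^2 + 162*b - 30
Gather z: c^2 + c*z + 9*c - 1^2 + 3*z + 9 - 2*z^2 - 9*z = c^2 + 9*c - 2*z^2 + z*(c - 6) + 8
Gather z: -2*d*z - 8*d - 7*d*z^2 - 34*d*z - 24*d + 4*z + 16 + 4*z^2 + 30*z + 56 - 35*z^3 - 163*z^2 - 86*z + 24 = -32*d - 35*z^3 + z^2*(-7*d - 159) + z*(-36*d - 52) + 96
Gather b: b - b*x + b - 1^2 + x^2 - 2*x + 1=b*(2 - x) + x^2 - 2*x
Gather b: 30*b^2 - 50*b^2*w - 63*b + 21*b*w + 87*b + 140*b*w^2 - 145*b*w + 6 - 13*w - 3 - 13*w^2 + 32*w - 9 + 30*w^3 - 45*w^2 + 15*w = b^2*(30 - 50*w) + b*(140*w^2 - 124*w + 24) + 30*w^3 - 58*w^2 + 34*w - 6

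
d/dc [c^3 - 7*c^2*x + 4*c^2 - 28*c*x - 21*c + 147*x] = 3*c^2 - 14*c*x + 8*c - 28*x - 21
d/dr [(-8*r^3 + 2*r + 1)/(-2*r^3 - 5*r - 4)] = (88*r^3 + 102*r^2 - 3)/(4*r^6 + 20*r^4 + 16*r^3 + 25*r^2 + 40*r + 16)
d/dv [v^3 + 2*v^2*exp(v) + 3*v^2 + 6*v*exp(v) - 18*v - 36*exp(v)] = 2*v^2*exp(v) + 3*v^2 + 10*v*exp(v) + 6*v - 30*exp(v) - 18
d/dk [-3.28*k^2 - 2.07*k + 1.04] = -6.56*k - 2.07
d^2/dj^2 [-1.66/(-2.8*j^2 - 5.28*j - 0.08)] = (-26.0288*j^2 - 49.08288*j + 1.66*(5.6*j + 5.28)*(11.2*j + 10.56) - 0.74368)/(2.8*j^2 + 5.28*j + 0.08)^3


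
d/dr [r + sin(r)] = cos(r) + 1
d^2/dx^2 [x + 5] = 0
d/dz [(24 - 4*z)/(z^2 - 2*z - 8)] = 4*(-z^2 + 2*z + 2*(z - 6)*(z - 1) + 8)/(-z^2 + 2*z + 8)^2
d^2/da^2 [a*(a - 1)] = 2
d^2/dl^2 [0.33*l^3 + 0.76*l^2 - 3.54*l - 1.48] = 1.98*l + 1.52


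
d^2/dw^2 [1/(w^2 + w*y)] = 2*(-w*(w + y) + (2*w + y)^2)/(w^3*(w + y)^3)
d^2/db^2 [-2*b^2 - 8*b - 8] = -4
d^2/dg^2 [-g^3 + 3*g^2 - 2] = 6 - 6*g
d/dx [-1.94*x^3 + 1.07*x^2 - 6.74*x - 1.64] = -5.82*x^2 + 2.14*x - 6.74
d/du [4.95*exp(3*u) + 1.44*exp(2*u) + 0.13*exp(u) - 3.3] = (14.85*exp(2*u) + 2.88*exp(u) + 0.13)*exp(u)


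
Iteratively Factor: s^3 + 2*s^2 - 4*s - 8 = (s + 2)*(s^2 - 4) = (s - 2)*(s + 2)*(s + 2)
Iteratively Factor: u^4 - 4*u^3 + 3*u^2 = (u)*(u^3 - 4*u^2 + 3*u) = u^2*(u^2 - 4*u + 3) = u^2*(u - 1)*(u - 3)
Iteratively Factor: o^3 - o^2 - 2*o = (o - 2)*(o^2 + o) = (o - 2)*(o + 1)*(o)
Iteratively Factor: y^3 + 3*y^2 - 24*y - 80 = (y + 4)*(y^2 - y - 20) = (y - 5)*(y + 4)*(y + 4)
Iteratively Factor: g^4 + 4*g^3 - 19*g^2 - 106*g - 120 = (g + 4)*(g^3 - 19*g - 30) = (g + 3)*(g + 4)*(g^2 - 3*g - 10) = (g - 5)*(g + 3)*(g + 4)*(g + 2)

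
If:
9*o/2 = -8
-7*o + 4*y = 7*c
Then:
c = 4*y/7 + 16/9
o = -16/9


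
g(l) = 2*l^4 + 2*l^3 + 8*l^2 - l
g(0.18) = 0.09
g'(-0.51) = -8.66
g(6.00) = 3306.00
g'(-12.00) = -13153.00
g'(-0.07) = -2.09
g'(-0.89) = -16.13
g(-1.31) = 16.43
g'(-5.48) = -1225.03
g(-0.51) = 2.46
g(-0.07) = 0.11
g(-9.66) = 16368.93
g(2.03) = 81.63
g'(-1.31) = -29.65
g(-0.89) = 7.07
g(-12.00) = 39180.00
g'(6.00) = 2039.00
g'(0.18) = 2.12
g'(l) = 8*l^3 + 6*l^2 + 16*l - 1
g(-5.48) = 1720.24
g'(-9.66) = -6807.10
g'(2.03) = 123.13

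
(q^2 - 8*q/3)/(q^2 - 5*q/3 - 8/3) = q/(q + 1)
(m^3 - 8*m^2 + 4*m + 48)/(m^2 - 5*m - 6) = (m^2 - 2*m - 8)/(m + 1)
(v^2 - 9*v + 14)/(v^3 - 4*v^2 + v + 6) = (v - 7)/(v^2 - 2*v - 3)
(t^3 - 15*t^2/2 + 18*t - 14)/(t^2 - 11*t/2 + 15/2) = (2*t^3 - 15*t^2 + 36*t - 28)/(2*t^2 - 11*t + 15)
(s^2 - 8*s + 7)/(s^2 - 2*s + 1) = (s - 7)/(s - 1)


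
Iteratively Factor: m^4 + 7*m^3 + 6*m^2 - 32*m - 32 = (m + 1)*(m^3 + 6*m^2 - 32) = (m + 1)*(m + 4)*(m^2 + 2*m - 8) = (m + 1)*(m + 4)^2*(m - 2)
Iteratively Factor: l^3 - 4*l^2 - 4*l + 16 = (l - 4)*(l^2 - 4) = (l - 4)*(l - 2)*(l + 2)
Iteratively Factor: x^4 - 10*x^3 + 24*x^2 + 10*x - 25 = (x - 5)*(x^3 - 5*x^2 - x + 5) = (x - 5)*(x + 1)*(x^2 - 6*x + 5) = (x - 5)^2*(x + 1)*(x - 1)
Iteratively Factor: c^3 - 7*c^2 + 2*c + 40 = (c + 2)*(c^2 - 9*c + 20) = (c - 4)*(c + 2)*(c - 5)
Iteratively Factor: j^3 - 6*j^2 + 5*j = (j)*(j^2 - 6*j + 5) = j*(j - 1)*(j - 5)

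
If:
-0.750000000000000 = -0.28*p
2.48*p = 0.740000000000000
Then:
No Solution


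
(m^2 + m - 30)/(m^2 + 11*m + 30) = (m - 5)/(m + 5)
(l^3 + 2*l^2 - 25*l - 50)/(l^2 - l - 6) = (l^2 - 25)/(l - 3)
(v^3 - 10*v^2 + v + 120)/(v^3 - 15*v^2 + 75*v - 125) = (v^2 - 5*v - 24)/(v^2 - 10*v + 25)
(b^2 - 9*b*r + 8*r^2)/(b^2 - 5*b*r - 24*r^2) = (b - r)/(b + 3*r)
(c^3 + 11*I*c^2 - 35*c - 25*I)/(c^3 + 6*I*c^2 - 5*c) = (c + 5*I)/c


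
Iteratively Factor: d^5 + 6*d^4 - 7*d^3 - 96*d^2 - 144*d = (d + 3)*(d^4 + 3*d^3 - 16*d^2 - 48*d) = (d + 3)*(d + 4)*(d^3 - d^2 - 12*d) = (d + 3)^2*(d + 4)*(d^2 - 4*d) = d*(d + 3)^2*(d + 4)*(d - 4)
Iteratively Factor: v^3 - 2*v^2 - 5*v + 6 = (v - 3)*(v^2 + v - 2) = (v - 3)*(v - 1)*(v + 2)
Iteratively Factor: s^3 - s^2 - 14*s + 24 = (s + 4)*(s^2 - 5*s + 6) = (s - 3)*(s + 4)*(s - 2)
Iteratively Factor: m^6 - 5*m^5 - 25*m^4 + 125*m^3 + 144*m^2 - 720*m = (m - 5)*(m^5 - 25*m^3 + 144*m) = (m - 5)*(m + 3)*(m^4 - 3*m^3 - 16*m^2 + 48*m) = (m - 5)*(m + 3)*(m + 4)*(m^3 - 7*m^2 + 12*m) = m*(m - 5)*(m + 3)*(m + 4)*(m^2 - 7*m + 12) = m*(m - 5)*(m - 3)*(m + 3)*(m + 4)*(m - 4)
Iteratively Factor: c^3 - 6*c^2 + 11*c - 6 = (c - 2)*(c^2 - 4*c + 3) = (c - 2)*(c - 1)*(c - 3)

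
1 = 1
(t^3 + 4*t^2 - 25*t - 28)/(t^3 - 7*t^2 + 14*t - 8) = (t^2 + 8*t + 7)/(t^2 - 3*t + 2)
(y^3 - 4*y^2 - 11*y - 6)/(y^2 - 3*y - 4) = (y^2 - 5*y - 6)/(y - 4)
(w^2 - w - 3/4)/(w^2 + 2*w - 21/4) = (2*w + 1)/(2*w + 7)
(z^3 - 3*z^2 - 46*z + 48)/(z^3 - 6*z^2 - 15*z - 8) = (z^2 + 5*z - 6)/(z^2 + 2*z + 1)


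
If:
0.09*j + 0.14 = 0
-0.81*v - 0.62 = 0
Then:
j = -1.56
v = -0.77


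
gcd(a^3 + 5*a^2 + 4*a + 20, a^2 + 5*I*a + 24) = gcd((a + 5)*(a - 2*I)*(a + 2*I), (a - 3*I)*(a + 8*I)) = 1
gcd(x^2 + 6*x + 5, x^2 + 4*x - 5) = x + 5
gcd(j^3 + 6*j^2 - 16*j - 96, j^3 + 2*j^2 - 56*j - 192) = j^2 + 10*j + 24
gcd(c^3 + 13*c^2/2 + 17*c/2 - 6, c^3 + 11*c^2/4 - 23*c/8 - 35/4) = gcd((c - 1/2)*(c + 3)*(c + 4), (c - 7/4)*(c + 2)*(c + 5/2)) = 1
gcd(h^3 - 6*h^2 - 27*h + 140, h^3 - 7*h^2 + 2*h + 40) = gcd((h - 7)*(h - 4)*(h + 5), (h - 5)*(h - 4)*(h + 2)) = h - 4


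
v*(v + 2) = v^2 + 2*v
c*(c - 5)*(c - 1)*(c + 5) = c^4 - c^3 - 25*c^2 + 25*c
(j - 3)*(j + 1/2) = j^2 - 5*j/2 - 3/2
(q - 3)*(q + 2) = q^2 - q - 6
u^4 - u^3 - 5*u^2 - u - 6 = (u - 3)*(u + 2)*(u - I)*(u + I)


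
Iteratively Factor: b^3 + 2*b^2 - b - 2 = (b + 1)*(b^2 + b - 2) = (b + 1)*(b + 2)*(b - 1)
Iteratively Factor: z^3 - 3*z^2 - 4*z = (z)*(z^2 - 3*z - 4) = z*(z - 4)*(z + 1)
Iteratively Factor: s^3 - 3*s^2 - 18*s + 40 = (s - 2)*(s^2 - s - 20) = (s - 5)*(s - 2)*(s + 4)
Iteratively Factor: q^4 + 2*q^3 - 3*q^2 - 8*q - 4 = (q + 2)*(q^3 - 3*q - 2) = (q - 2)*(q + 2)*(q^2 + 2*q + 1) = (q - 2)*(q + 1)*(q + 2)*(q + 1)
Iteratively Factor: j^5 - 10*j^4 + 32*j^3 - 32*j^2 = (j)*(j^4 - 10*j^3 + 32*j^2 - 32*j) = j*(j - 2)*(j^3 - 8*j^2 + 16*j) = j*(j - 4)*(j - 2)*(j^2 - 4*j) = j^2*(j - 4)*(j - 2)*(j - 4)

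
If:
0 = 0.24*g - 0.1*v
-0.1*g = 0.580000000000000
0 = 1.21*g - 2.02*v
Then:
No Solution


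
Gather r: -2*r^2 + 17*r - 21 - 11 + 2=-2*r^2 + 17*r - 30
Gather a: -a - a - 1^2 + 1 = -2*a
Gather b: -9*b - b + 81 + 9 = 90 - 10*b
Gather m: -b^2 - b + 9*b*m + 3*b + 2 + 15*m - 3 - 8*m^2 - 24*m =-b^2 + 2*b - 8*m^2 + m*(9*b - 9) - 1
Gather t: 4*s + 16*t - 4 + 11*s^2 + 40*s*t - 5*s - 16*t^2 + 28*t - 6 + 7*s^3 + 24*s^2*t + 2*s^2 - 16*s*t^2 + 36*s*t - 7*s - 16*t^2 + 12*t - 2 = 7*s^3 + 13*s^2 - 8*s + t^2*(-16*s - 32) + t*(24*s^2 + 76*s + 56) - 12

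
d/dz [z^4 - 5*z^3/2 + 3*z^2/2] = z*(8*z^2 - 15*z + 6)/2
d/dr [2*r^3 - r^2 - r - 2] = 6*r^2 - 2*r - 1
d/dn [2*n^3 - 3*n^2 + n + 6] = 6*n^2 - 6*n + 1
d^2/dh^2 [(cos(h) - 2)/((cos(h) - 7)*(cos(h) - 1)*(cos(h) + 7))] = (558*(1 - cos(h)^2)^2 - 30*sin(h)^6 - 4*cos(h)^7 - 9*cos(h)^6 - 213*cos(h)^5 - 750*cos(h)^3 + 3807*cos(h)^2 + 2695*cos(h) - 5526)/((cos(h) - 7)^3*(cos(h) - 1)^3*(cos(h) + 7)^3)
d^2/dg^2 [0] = 0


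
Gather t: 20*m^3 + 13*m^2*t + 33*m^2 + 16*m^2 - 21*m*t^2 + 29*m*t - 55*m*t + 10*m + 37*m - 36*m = 20*m^3 + 49*m^2 - 21*m*t^2 + 11*m + t*(13*m^2 - 26*m)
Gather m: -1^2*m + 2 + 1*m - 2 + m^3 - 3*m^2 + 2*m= m^3 - 3*m^2 + 2*m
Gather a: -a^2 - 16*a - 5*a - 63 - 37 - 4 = -a^2 - 21*a - 104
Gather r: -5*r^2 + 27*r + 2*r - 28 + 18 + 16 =-5*r^2 + 29*r + 6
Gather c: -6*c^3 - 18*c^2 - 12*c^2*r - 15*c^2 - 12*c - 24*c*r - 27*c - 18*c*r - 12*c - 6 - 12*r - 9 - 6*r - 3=-6*c^3 + c^2*(-12*r - 33) + c*(-42*r - 51) - 18*r - 18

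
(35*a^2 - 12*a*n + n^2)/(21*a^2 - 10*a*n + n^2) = (5*a - n)/(3*a - n)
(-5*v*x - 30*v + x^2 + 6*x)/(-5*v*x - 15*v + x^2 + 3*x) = (x + 6)/(x + 3)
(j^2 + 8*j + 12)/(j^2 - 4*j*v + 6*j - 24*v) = (-j - 2)/(-j + 4*v)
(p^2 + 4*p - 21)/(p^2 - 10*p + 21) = (p + 7)/(p - 7)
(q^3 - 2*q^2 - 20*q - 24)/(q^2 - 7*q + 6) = (q^2 + 4*q + 4)/(q - 1)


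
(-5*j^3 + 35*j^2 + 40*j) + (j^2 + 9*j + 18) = -5*j^3 + 36*j^2 + 49*j + 18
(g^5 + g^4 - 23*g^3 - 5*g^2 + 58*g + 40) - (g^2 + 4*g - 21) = g^5 + g^4 - 23*g^3 - 6*g^2 + 54*g + 61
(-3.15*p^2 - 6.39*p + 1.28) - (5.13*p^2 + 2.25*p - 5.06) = -8.28*p^2 - 8.64*p + 6.34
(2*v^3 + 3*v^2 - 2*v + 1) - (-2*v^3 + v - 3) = 4*v^3 + 3*v^2 - 3*v + 4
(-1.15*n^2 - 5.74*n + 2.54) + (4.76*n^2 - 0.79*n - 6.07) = 3.61*n^2 - 6.53*n - 3.53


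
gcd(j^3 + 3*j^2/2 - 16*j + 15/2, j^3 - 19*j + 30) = j^2 + 2*j - 15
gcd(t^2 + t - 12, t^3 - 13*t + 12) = t^2 + t - 12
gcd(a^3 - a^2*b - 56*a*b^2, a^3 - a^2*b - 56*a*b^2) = a^3 - a^2*b - 56*a*b^2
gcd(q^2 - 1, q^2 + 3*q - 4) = q - 1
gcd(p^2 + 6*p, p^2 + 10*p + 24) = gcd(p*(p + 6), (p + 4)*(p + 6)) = p + 6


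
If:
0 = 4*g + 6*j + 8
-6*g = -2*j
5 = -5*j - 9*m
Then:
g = -4/11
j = -12/11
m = 5/99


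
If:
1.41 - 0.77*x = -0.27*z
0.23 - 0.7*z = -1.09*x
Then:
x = 4.29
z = 7.00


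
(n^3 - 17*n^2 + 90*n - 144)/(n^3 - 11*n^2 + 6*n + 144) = (n - 3)/(n + 3)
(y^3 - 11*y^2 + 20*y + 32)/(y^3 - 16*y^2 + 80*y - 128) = (y + 1)/(y - 4)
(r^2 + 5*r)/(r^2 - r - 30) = r/(r - 6)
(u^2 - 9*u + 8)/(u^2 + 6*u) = (u^2 - 9*u + 8)/(u*(u + 6))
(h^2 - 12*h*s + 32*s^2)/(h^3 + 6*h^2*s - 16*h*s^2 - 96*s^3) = (h - 8*s)/(h^2 + 10*h*s + 24*s^2)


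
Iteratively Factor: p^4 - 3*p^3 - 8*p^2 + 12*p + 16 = (p + 2)*(p^3 - 5*p^2 + 2*p + 8) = (p - 2)*(p + 2)*(p^2 - 3*p - 4) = (p - 2)*(p + 1)*(p + 2)*(p - 4)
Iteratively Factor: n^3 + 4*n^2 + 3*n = (n + 1)*(n^2 + 3*n) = (n + 1)*(n + 3)*(n)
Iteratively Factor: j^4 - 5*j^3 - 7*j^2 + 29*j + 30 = (j - 3)*(j^3 - 2*j^2 - 13*j - 10) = (j - 3)*(j + 1)*(j^2 - 3*j - 10) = (j - 3)*(j + 1)*(j + 2)*(j - 5)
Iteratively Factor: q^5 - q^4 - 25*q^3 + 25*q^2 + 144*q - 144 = (q - 4)*(q^4 + 3*q^3 - 13*q^2 - 27*q + 36) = (q - 4)*(q - 1)*(q^3 + 4*q^2 - 9*q - 36) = (q - 4)*(q - 1)*(q + 3)*(q^2 + q - 12) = (q - 4)*(q - 1)*(q + 3)*(q + 4)*(q - 3)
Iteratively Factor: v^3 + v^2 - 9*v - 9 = (v + 3)*(v^2 - 2*v - 3) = (v + 1)*(v + 3)*(v - 3)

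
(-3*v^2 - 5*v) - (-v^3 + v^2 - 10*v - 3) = v^3 - 4*v^2 + 5*v + 3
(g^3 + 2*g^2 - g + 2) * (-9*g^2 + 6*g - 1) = -9*g^5 - 12*g^4 + 20*g^3 - 26*g^2 + 13*g - 2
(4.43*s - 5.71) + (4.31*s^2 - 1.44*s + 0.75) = 4.31*s^2 + 2.99*s - 4.96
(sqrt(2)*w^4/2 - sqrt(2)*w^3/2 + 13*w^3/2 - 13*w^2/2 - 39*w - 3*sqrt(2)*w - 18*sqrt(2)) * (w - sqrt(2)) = sqrt(2)*w^5/2 - sqrt(2)*w^4/2 + 11*w^4/2 - 13*sqrt(2)*w^3/2 - 11*w^3/2 - 39*w^2 + 7*sqrt(2)*w^2/2 + 6*w + 21*sqrt(2)*w + 36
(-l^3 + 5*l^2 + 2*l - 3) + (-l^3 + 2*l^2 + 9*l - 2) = -2*l^3 + 7*l^2 + 11*l - 5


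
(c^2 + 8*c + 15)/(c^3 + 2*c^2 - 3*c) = (c + 5)/(c*(c - 1))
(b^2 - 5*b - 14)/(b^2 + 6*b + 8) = (b - 7)/(b + 4)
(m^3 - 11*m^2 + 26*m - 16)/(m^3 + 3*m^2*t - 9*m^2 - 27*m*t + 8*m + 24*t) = (m - 2)/(m + 3*t)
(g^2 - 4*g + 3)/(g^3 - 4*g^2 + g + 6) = (g - 1)/(g^2 - g - 2)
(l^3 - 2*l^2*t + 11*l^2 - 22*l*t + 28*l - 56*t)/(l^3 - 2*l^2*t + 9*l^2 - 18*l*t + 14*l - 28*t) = (l + 4)/(l + 2)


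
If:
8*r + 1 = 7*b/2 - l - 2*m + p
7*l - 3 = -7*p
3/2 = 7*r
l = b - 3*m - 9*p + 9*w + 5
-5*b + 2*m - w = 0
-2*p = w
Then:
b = -108/121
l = -19/847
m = -2272/847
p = 382/847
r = 3/14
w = -764/847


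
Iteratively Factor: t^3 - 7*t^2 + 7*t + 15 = (t + 1)*(t^2 - 8*t + 15) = (t - 3)*(t + 1)*(t - 5)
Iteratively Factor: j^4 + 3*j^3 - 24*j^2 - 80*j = (j)*(j^3 + 3*j^2 - 24*j - 80) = j*(j + 4)*(j^2 - j - 20) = j*(j + 4)^2*(j - 5)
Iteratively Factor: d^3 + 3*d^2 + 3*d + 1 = (d + 1)*(d^2 + 2*d + 1) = (d + 1)^2*(d + 1)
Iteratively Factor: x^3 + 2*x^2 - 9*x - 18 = (x + 2)*(x^2 - 9) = (x + 2)*(x + 3)*(x - 3)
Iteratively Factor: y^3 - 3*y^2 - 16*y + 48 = (y - 4)*(y^2 + y - 12) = (y - 4)*(y + 4)*(y - 3)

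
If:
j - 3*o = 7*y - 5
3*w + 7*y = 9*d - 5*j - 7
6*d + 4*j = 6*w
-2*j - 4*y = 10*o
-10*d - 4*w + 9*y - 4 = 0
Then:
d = 1043/3658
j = -2319/1829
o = 89/1829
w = -2049/3658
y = 937/1829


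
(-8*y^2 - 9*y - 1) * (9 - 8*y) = 64*y^3 - 73*y - 9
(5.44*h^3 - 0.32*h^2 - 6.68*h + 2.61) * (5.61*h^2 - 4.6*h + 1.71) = 30.5184*h^5 - 26.8192*h^4 - 26.7004*h^3 + 44.8229*h^2 - 23.4288*h + 4.4631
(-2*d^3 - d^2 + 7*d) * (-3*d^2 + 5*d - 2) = 6*d^5 - 7*d^4 - 22*d^3 + 37*d^2 - 14*d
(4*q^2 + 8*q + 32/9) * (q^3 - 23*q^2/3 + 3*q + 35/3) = 4*q^5 - 68*q^4/3 - 412*q^3/9 + 1172*q^2/27 + 104*q + 1120/27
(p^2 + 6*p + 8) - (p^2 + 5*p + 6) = p + 2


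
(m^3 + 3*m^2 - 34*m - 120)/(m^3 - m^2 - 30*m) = (m + 4)/m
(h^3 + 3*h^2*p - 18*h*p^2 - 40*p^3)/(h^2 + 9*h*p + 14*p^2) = (h^2 + h*p - 20*p^2)/(h + 7*p)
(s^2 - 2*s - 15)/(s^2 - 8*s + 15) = (s + 3)/(s - 3)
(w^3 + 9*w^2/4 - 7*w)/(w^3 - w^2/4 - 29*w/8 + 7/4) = 2*w*(w + 4)/(2*w^2 + 3*w - 2)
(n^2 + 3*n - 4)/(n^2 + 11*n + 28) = (n - 1)/(n + 7)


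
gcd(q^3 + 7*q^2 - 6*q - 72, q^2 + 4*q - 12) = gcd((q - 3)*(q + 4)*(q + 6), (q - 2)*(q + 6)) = q + 6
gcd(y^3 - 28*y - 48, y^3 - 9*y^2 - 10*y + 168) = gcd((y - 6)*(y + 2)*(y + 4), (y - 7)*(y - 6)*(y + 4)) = y^2 - 2*y - 24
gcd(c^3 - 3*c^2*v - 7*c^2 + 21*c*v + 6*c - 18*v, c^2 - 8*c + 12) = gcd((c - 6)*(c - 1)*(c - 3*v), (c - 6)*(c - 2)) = c - 6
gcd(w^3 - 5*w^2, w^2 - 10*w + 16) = 1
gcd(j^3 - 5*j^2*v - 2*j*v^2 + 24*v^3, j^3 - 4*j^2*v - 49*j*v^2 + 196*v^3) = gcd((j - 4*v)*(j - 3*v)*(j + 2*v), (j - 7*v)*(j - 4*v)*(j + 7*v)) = -j + 4*v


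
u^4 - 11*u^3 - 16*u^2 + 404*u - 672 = (u - 8)*(u - 7)*(u - 2)*(u + 6)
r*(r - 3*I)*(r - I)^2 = r^4 - 5*I*r^3 - 7*r^2 + 3*I*r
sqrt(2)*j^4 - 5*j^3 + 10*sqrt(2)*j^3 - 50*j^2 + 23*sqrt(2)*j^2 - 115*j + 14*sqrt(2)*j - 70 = (j + 2)*(j + 7)*(j - 5*sqrt(2)/2)*(sqrt(2)*j + sqrt(2))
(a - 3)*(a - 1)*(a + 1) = a^3 - 3*a^2 - a + 3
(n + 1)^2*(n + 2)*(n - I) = n^4 + 4*n^3 - I*n^3 + 5*n^2 - 4*I*n^2 + 2*n - 5*I*n - 2*I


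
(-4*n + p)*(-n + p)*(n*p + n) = 4*n^3*p + 4*n^3 - 5*n^2*p^2 - 5*n^2*p + n*p^3 + n*p^2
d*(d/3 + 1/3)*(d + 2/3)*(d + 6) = d^4/3 + 23*d^3/9 + 32*d^2/9 + 4*d/3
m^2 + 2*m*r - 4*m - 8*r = (m - 4)*(m + 2*r)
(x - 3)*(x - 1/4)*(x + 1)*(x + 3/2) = x^4 - 3*x^3/4 - 47*x^2/8 - 3*x + 9/8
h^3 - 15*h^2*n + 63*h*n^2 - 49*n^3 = (h - 7*n)^2*(h - n)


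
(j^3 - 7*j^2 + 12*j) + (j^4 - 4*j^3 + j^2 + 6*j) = j^4 - 3*j^3 - 6*j^2 + 18*j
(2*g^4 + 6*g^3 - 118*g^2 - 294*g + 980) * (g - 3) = 2*g^5 - 136*g^3 + 60*g^2 + 1862*g - 2940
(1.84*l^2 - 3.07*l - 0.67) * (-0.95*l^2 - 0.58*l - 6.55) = -1.748*l^4 + 1.8493*l^3 - 9.6349*l^2 + 20.4971*l + 4.3885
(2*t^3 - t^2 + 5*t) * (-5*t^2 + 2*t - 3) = -10*t^5 + 9*t^4 - 33*t^3 + 13*t^2 - 15*t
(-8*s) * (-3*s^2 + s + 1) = 24*s^3 - 8*s^2 - 8*s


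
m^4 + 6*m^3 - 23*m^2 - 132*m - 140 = (m - 5)*(m + 2)^2*(m + 7)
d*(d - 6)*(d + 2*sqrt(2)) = d^3 - 6*d^2 + 2*sqrt(2)*d^2 - 12*sqrt(2)*d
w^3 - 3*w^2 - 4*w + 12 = (w - 3)*(w - 2)*(w + 2)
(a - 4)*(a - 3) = a^2 - 7*a + 12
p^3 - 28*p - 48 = (p - 6)*(p + 2)*(p + 4)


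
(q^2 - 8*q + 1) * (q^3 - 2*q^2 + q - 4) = q^5 - 10*q^4 + 18*q^3 - 14*q^2 + 33*q - 4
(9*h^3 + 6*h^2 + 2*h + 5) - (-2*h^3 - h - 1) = 11*h^3 + 6*h^2 + 3*h + 6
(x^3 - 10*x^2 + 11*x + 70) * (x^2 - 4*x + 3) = x^5 - 14*x^4 + 54*x^3 - 4*x^2 - 247*x + 210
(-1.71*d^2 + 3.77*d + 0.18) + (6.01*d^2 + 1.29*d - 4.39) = 4.3*d^2 + 5.06*d - 4.21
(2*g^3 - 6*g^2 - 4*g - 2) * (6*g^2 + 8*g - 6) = 12*g^5 - 20*g^4 - 84*g^3 - 8*g^2 + 8*g + 12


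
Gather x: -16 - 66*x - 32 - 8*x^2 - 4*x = -8*x^2 - 70*x - 48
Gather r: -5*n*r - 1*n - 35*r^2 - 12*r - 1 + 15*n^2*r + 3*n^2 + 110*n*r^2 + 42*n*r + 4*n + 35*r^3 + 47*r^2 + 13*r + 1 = 3*n^2 + 3*n + 35*r^3 + r^2*(110*n + 12) + r*(15*n^2 + 37*n + 1)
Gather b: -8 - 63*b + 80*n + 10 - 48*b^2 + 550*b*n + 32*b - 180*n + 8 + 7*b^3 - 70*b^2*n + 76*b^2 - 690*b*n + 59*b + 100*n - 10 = 7*b^3 + b^2*(28 - 70*n) + b*(28 - 140*n)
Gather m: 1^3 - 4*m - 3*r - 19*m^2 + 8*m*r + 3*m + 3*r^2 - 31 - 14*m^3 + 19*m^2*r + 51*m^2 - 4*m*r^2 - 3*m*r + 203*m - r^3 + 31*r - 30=-14*m^3 + m^2*(19*r + 32) + m*(-4*r^2 + 5*r + 202) - r^3 + 3*r^2 + 28*r - 60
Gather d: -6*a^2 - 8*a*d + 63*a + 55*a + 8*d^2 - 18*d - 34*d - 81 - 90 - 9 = -6*a^2 + 118*a + 8*d^2 + d*(-8*a - 52) - 180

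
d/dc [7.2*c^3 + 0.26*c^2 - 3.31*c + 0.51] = 21.6*c^2 + 0.52*c - 3.31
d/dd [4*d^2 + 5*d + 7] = 8*d + 5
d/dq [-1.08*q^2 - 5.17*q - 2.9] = -2.16*q - 5.17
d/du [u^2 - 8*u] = 2*u - 8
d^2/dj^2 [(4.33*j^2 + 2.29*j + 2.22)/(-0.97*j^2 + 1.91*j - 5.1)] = (-20.353704*j^3 + 115.990272*j^2 + 92.649744*j - 264.093264)/(0.912673*j^6 - 5.391357*j^5 + 25.011741*j^4 - 63.660491*j^3 + 131.50503*j^2 - 149.0373*j + 132.651)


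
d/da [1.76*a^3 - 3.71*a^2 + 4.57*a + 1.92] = 5.28*a^2 - 7.42*a + 4.57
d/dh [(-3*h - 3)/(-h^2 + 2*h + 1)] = 3*(h^2 - 2*h - 2*(h - 1)*(h + 1) - 1)/(-h^2 + 2*h + 1)^2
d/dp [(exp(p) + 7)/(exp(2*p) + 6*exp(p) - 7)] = -exp(p)/(exp(2*p) - 2*exp(p) + 1)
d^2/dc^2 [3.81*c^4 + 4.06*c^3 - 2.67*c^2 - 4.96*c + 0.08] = 45.72*c^2 + 24.36*c - 5.34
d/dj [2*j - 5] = 2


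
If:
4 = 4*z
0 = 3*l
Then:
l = 0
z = 1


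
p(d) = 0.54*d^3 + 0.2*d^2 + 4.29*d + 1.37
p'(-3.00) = 17.67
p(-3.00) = -24.28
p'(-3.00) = 17.67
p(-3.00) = -24.28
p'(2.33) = 14.02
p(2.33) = 19.28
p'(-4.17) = 30.79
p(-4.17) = -52.20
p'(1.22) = 7.19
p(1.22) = 7.88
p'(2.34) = 14.10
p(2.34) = 19.42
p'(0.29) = 4.54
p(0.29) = 2.64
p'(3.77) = 28.82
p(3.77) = 49.32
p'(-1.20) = 6.14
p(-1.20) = -4.42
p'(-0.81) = 5.03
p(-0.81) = -2.26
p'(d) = 1.62*d^2 + 0.4*d + 4.29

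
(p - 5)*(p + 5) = p^2 - 25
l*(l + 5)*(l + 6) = l^3 + 11*l^2 + 30*l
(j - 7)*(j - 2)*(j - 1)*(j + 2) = j^4 - 8*j^3 + 3*j^2 + 32*j - 28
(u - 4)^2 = u^2 - 8*u + 16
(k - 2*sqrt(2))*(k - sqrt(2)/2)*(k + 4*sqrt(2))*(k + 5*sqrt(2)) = k^4 + 13*sqrt(2)*k^3/2 - 3*k^2 - 82*sqrt(2)*k + 80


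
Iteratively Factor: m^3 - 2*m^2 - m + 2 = (m - 1)*(m^2 - m - 2) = (m - 2)*(m - 1)*(m + 1)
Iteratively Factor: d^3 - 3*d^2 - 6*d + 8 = (d - 1)*(d^2 - 2*d - 8) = (d - 4)*(d - 1)*(d + 2)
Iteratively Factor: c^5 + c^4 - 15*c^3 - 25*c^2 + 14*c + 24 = (c + 2)*(c^4 - c^3 - 13*c^2 + c + 12) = (c + 1)*(c + 2)*(c^3 - 2*c^2 - 11*c + 12) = (c - 4)*(c + 1)*(c + 2)*(c^2 + 2*c - 3) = (c - 4)*(c + 1)*(c + 2)*(c + 3)*(c - 1)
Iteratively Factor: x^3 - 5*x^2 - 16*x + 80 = (x + 4)*(x^2 - 9*x + 20) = (x - 4)*(x + 4)*(x - 5)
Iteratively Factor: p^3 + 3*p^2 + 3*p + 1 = (p + 1)*(p^2 + 2*p + 1) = (p + 1)^2*(p + 1)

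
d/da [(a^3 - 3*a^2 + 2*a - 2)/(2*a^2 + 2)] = (a^4 + a^2 - 2*a + 2)/(2*(a^4 + 2*a^2 + 1))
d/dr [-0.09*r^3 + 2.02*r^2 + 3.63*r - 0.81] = -0.27*r^2 + 4.04*r + 3.63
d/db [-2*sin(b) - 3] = -2*cos(b)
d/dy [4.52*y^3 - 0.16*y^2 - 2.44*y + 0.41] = 13.56*y^2 - 0.32*y - 2.44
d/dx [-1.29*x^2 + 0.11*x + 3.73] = 0.11 - 2.58*x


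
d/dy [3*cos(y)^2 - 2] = -3*sin(2*y)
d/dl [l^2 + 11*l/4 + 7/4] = 2*l + 11/4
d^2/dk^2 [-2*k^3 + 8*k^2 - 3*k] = 16 - 12*k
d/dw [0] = 0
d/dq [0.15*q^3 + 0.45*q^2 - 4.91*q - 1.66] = 0.45*q^2 + 0.9*q - 4.91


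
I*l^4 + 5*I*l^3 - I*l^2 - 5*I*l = l*(l + 1)*(l + 5)*(I*l - I)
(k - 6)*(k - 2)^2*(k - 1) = k^4 - 11*k^3 + 38*k^2 - 52*k + 24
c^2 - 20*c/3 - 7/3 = (c - 7)*(c + 1/3)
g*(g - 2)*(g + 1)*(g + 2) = g^4 + g^3 - 4*g^2 - 4*g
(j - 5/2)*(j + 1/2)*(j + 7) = j^3 + 5*j^2 - 61*j/4 - 35/4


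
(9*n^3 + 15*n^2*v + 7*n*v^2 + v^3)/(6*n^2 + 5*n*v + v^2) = (3*n^2 + 4*n*v + v^2)/(2*n + v)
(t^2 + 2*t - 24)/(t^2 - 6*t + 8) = (t + 6)/(t - 2)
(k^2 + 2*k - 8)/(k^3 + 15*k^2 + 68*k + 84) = (k^2 + 2*k - 8)/(k^3 + 15*k^2 + 68*k + 84)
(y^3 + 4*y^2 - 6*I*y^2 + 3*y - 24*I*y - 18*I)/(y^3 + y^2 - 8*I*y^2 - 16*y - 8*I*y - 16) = (y^2 + y*(3 - 6*I) - 18*I)/(y^2 - 8*I*y - 16)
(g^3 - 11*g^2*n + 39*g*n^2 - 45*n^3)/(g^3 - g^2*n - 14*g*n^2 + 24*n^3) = (g^2 - 8*g*n + 15*n^2)/(g^2 + 2*g*n - 8*n^2)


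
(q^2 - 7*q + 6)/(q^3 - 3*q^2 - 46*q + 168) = (q - 1)/(q^2 + 3*q - 28)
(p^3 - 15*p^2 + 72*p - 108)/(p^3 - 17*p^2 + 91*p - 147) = (p^2 - 12*p + 36)/(p^2 - 14*p + 49)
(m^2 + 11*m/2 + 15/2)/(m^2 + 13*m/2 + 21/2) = (2*m + 5)/(2*m + 7)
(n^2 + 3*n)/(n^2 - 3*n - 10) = n*(n + 3)/(n^2 - 3*n - 10)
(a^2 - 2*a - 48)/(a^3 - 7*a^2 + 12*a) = (a^2 - 2*a - 48)/(a*(a^2 - 7*a + 12))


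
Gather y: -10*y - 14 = -10*y - 14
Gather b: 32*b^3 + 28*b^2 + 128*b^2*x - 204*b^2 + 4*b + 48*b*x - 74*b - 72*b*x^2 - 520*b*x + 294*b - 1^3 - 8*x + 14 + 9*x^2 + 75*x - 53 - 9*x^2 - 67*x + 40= 32*b^3 + b^2*(128*x - 176) + b*(-72*x^2 - 472*x + 224)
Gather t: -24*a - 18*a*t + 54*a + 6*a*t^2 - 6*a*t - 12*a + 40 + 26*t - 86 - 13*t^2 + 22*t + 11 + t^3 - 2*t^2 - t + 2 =18*a + t^3 + t^2*(6*a - 15) + t*(47 - 24*a) - 33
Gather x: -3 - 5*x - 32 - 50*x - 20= -55*x - 55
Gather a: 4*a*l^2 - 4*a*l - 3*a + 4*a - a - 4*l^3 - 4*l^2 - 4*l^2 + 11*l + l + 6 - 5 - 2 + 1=a*(4*l^2 - 4*l) - 4*l^3 - 8*l^2 + 12*l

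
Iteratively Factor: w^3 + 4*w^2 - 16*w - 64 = (w + 4)*(w^2 - 16) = (w + 4)^2*(w - 4)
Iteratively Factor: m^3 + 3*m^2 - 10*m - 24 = (m - 3)*(m^2 + 6*m + 8) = (m - 3)*(m + 2)*(m + 4)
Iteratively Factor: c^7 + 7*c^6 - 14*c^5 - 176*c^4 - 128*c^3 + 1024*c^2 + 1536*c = (c - 3)*(c^6 + 10*c^5 + 16*c^4 - 128*c^3 - 512*c^2 - 512*c) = (c - 3)*(c + 4)*(c^5 + 6*c^4 - 8*c^3 - 96*c^2 - 128*c) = c*(c - 3)*(c + 4)*(c^4 + 6*c^3 - 8*c^2 - 96*c - 128) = c*(c - 3)*(c + 4)^2*(c^3 + 2*c^2 - 16*c - 32) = c*(c - 3)*(c + 2)*(c + 4)^2*(c^2 - 16) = c*(c - 3)*(c + 2)*(c + 4)^3*(c - 4)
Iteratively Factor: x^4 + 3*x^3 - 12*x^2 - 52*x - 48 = (x - 4)*(x^3 + 7*x^2 + 16*x + 12) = (x - 4)*(x + 2)*(x^2 + 5*x + 6) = (x - 4)*(x + 2)^2*(x + 3)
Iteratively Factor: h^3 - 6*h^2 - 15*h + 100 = (h - 5)*(h^2 - h - 20) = (h - 5)*(h + 4)*(h - 5)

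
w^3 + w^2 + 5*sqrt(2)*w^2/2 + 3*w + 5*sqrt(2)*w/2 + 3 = (w + 1)*(w + sqrt(2))*(w + 3*sqrt(2)/2)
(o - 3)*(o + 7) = o^2 + 4*o - 21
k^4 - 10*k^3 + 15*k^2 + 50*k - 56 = (k - 7)*(k - 4)*(k - 1)*(k + 2)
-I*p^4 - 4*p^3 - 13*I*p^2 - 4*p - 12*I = (p - 6*I)*(p - I)*(p + 2*I)*(-I*p + 1)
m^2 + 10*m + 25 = (m + 5)^2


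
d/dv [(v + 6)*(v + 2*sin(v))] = v + (v + 6)*(2*cos(v) + 1) + 2*sin(v)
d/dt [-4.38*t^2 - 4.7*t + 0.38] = -8.76*t - 4.7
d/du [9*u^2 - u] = 18*u - 1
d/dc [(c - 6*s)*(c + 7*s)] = 2*c + s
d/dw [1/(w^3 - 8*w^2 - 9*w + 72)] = (-3*w^2 + 16*w + 9)/(w^3 - 8*w^2 - 9*w + 72)^2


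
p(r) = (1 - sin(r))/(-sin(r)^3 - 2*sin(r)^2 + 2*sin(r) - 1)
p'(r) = (1 - sin(r))*(3*sin(r)^2*cos(r) + 4*sin(r)*cos(r) - 2*cos(r))/(-sin(r)^3 - 2*sin(r)^2 + 2*sin(r) - 1)^2 - cos(r)/(-sin(r)^3 - 2*sin(r)^2 + 2*sin(r) - 1)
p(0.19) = -1.16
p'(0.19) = -0.45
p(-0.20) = -0.82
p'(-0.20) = -0.79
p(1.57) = -0.00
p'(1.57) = 0.00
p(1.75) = -0.01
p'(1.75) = -0.10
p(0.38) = -1.08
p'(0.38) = 1.41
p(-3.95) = -0.28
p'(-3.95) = -1.20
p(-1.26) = -0.51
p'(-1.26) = -0.04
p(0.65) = -0.53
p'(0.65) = 1.93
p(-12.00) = -0.71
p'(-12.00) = 2.20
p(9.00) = -1.00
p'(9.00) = -1.80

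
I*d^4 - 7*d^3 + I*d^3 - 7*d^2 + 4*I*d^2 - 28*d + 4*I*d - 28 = (d - 2*I)*(d + 2*I)*(d + 7*I)*(I*d + I)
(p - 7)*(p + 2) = p^2 - 5*p - 14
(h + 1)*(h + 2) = h^2 + 3*h + 2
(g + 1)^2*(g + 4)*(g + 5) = g^4 + 11*g^3 + 39*g^2 + 49*g + 20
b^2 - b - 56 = (b - 8)*(b + 7)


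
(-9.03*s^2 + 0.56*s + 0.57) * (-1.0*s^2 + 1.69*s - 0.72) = 9.03*s^4 - 15.8207*s^3 + 6.878*s^2 + 0.5601*s - 0.4104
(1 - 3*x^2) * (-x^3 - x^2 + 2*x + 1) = 3*x^5 + 3*x^4 - 7*x^3 - 4*x^2 + 2*x + 1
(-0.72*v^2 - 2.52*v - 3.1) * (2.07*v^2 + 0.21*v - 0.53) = -1.4904*v^4 - 5.3676*v^3 - 6.5646*v^2 + 0.6846*v + 1.643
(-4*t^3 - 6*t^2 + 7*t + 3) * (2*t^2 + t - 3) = -8*t^5 - 16*t^4 + 20*t^3 + 31*t^2 - 18*t - 9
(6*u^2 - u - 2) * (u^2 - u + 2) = 6*u^4 - 7*u^3 + 11*u^2 - 4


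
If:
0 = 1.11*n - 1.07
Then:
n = 0.96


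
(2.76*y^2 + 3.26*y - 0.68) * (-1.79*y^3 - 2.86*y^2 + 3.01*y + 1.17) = -4.9404*y^5 - 13.729*y^4 + 0.2012*y^3 + 14.9866*y^2 + 1.7674*y - 0.7956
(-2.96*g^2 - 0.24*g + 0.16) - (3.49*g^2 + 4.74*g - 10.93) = -6.45*g^2 - 4.98*g + 11.09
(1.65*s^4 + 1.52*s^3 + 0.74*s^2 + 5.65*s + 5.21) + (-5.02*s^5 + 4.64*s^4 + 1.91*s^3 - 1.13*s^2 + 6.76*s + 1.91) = -5.02*s^5 + 6.29*s^4 + 3.43*s^3 - 0.39*s^2 + 12.41*s + 7.12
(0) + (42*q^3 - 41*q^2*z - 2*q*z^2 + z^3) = 42*q^3 - 41*q^2*z - 2*q*z^2 + z^3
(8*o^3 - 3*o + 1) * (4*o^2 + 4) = 32*o^5 + 20*o^3 + 4*o^2 - 12*o + 4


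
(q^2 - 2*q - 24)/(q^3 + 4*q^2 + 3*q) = (q^2 - 2*q - 24)/(q*(q^2 + 4*q + 3))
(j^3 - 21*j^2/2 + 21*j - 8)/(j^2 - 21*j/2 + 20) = (2*j^2 - 5*j + 2)/(2*j - 5)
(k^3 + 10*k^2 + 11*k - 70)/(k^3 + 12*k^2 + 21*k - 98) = (k + 5)/(k + 7)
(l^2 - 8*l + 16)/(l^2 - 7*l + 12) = (l - 4)/(l - 3)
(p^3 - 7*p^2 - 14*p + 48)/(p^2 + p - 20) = (p^3 - 7*p^2 - 14*p + 48)/(p^2 + p - 20)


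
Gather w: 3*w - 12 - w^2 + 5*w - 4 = -w^2 + 8*w - 16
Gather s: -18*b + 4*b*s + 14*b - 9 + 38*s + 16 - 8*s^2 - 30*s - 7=-4*b - 8*s^2 + s*(4*b + 8)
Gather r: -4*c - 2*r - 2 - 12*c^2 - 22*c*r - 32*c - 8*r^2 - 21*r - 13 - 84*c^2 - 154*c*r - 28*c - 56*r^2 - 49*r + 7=-96*c^2 - 64*c - 64*r^2 + r*(-176*c - 72) - 8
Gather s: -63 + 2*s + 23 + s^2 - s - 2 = s^2 + s - 42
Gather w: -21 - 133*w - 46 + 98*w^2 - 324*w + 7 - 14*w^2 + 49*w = 84*w^2 - 408*w - 60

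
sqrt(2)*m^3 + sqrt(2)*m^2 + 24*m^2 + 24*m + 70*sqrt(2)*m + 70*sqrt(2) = (m + 5*sqrt(2))*(m + 7*sqrt(2))*(sqrt(2)*m + sqrt(2))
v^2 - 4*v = v*(v - 4)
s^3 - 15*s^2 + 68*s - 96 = (s - 8)*(s - 4)*(s - 3)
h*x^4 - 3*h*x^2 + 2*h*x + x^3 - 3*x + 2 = (x - 1)^2*(x + 2)*(h*x + 1)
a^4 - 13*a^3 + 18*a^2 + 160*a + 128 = (a - 8)^2*(a + 1)*(a + 2)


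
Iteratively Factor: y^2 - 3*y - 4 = (y + 1)*(y - 4)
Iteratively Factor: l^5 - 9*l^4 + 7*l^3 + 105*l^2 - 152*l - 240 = (l - 4)*(l^4 - 5*l^3 - 13*l^2 + 53*l + 60) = (l - 4)*(l + 1)*(l^3 - 6*l^2 - 7*l + 60) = (l - 4)^2*(l + 1)*(l^2 - 2*l - 15) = (l - 4)^2*(l + 1)*(l + 3)*(l - 5)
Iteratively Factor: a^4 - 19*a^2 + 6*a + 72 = (a + 2)*(a^3 - 2*a^2 - 15*a + 36) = (a + 2)*(a + 4)*(a^2 - 6*a + 9) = (a - 3)*(a + 2)*(a + 4)*(a - 3)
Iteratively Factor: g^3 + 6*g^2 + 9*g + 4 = (g + 4)*(g^2 + 2*g + 1) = (g + 1)*(g + 4)*(g + 1)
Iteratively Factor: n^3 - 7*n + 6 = (n + 3)*(n^2 - 3*n + 2) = (n - 1)*(n + 3)*(n - 2)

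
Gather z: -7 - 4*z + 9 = 2 - 4*z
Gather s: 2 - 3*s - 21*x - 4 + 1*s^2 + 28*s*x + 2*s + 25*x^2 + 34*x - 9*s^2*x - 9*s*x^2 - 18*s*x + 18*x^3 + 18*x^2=s^2*(1 - 9*x) + s*(-9*x^2 + 10*x - 1) + 18*x^3 + 43*x^2 + 13*x - 2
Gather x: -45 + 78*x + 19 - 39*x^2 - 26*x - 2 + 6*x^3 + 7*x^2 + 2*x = 6*x^3 - 32*x^2 + 54*x - 28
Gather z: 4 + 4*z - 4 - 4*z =0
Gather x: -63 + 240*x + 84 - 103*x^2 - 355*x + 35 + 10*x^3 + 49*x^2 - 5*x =10*x^3 - 54*x^2 - 120*x + 56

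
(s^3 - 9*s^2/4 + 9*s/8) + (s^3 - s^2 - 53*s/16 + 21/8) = 2*s^3 - 13*s^2/4 - 35*s/16 + 21/8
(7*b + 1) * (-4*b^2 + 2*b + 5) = -28*b^3 + 10*b^2 + 37*b + 5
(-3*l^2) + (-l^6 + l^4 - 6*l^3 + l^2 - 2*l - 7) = -l^6 + l^4 - 6*l^3 - 2*l^2 - 2*l - 7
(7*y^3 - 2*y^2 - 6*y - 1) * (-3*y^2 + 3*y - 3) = -21*y^5 + 27*y^4 - 9*y^3 - 9*y^2 + 15*y + 3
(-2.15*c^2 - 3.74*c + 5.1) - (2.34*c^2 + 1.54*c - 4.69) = -4.49*c^2 - 5.28*c + 9.79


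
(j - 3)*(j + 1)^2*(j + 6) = j^4 + 5*j^3 - 11*j^2 - 33*j - 18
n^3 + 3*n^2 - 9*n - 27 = (n - 3)*(n + 3)^2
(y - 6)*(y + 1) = y^2 - 5*y - 6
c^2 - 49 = (c - 7)*(c + 7)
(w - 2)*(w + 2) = w^2 - 4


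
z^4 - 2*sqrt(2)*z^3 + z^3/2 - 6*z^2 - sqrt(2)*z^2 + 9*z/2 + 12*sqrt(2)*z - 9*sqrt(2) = (z - 3/2)*(z - 1)*(z + 3)*(z - 2*sqrt(2))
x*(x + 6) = x^2 + 6*x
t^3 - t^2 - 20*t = t*(t - 5)*(t + 4)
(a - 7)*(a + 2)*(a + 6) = a^3 + a^2 - 44*a - 84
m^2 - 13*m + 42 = (m - 7)*(m - 6)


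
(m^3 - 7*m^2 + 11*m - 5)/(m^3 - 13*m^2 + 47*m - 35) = (m - 1)/(m - 7)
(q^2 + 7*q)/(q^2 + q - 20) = q*(q + 7)/(q^2 + q - 20)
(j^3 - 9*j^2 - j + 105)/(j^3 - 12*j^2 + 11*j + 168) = (j - 5)/(j - 8)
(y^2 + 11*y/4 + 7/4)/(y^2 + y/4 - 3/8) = 2*(4*y^2 + 11*y + 7)/(8*y^2 + 2*y - 3)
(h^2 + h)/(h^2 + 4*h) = (h + 1)/(h + 4)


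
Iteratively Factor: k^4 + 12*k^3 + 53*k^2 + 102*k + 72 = (k + 4)*(k^3 + 8*k^2 + 21*k + 18) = (k + 3)*(k + 4)*(k^2 + 5*k + 6) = (k + 2)*(k + 3)*(k + 4)*(k + 3)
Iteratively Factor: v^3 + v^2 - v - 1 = (v + 1)*(v^2 - 1) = (v - 1)*(v + 1)*(v + 1)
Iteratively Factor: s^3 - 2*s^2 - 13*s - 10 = (s + 2)*(s^2 - 4*s - 5) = (s - 5)*(s + 2)*(s + 1)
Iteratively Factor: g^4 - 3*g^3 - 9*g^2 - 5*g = (g)*(g^3 - 3*g^2 - 9*g - 5) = g*(g + 1)*(g^2 - 4*g - 5) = g*(g - 5)*(g + 1)*(g + 1)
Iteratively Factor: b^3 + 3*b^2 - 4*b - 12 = (b + 3)*(b^2 - 4) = (b - 2)*(b + 3)*(b + 2)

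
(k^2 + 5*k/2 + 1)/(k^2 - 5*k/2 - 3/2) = (k + 2)/(k - 3)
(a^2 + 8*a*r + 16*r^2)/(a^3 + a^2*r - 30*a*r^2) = (a^2 + 8*a*r + 16*r^2)/(a*(a^2 + a*r - 30*r^2))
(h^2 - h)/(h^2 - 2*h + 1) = h/(h - 1)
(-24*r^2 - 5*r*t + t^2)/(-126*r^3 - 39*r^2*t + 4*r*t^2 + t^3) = (8*r - t)/(42*r^2 - r*t - t^2)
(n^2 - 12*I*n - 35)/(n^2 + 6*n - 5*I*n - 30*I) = (n - 7*I)/(n + 6)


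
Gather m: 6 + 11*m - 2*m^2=-2*m^2 + 11*m + 6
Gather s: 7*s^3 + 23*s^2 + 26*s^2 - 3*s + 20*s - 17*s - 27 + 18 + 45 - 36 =7*s^3 + 49*s^2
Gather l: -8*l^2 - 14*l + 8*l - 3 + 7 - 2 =-8*l^2 - 6*l + 2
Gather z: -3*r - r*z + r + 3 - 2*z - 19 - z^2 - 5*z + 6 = -2*r - z^2 + z*(-r - 7) - 10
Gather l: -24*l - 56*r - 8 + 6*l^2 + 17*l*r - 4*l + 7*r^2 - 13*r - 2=6*l^2 + l*(17*r - 28) + 7*r^2 - 69*r - 10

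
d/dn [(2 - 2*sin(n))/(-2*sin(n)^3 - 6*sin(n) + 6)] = (3 - 2*sin(n))*sin(n)^2*cos(n)/(sin(n)^3 + 3*sin(n) - 3)^2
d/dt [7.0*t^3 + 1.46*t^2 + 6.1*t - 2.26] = 21.0*t^2 + 2.92*t + 6.1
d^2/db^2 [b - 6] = 0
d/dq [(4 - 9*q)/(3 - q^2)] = (-9*q^2 + 8*q - 27)/(q^4 - 6*q^2 + 9)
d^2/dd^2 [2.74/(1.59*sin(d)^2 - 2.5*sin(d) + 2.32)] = (-27.707976*sin(d)^4 + 32.6745*sin(d)^3 + 64.866212*sin(d)^2 - 81.241*sin(d) + 14.035376)/(1.59*sin(d)^2 - 2.5*sin(d) + 2.32)^3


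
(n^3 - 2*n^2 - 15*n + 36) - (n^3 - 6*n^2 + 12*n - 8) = 4*n^2 - 27*n + 44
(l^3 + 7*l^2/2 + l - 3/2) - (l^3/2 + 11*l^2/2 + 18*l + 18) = l^3/2 - 2*l^2 - 17*l - 39/2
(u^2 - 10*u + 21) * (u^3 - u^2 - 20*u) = u^5 - 11*u^4 + 11*u^3 + 179*u^2 - 420*u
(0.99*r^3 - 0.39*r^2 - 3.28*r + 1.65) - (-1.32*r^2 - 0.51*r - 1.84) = 0.99*r^3 + 0.93*r^2 - 2.77*r + 3.49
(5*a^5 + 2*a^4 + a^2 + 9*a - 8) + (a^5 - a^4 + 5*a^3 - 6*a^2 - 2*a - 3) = 6*a^5 + a^4 + 5*a^3 - 5*a^2 + 7*a - 11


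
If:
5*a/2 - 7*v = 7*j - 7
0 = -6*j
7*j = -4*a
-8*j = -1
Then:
No Solution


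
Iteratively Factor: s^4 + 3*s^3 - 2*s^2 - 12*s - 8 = (s + 2)*(s^3 + s^2 - 4*s - 4) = (s + 2)^2*(s^2 - s - 2) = (s - 2)*(s + 2)^2*(s + 1)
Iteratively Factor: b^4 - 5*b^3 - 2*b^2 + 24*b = (b)*(b^3 - 5*b^2 - 2*b + 24) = b*(b + 2)*(b^2 - 7*b + 12) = b*(b - 4)*(b + 2)*(b - 3)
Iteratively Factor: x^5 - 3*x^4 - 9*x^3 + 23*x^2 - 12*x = (x - 1)*(x^4 - 2*x^3 - 11*x^2 + 12*x) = (x - 4)*(x - 1)*(x^3 + 2*x^2 - 3*x) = x*(x - 4)*(x - 1)*(x^2 + 2*x - 3) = x*(x - 4)*(x - 1)*(x + 3)*(x - 1)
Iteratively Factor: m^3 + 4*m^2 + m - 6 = (m + 3)*(m^2 + m - 2) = (m - 1)*(m + 3)*(m + 2)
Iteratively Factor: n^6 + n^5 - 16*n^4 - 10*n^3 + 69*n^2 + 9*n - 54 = (n - 3)*(n^5 + 4*n^4 - 4*n^3 - 22*n^2 + 3*n + 18) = (n - 3)*(n - 2)*(n^4 + 6*n^3 + 8*n^2 - 6*n - 9) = (n - 3)*(n - 2)*(n + 3)*(n^3 + 3*n^2 - n - 3) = (n - 3)*(n - 2)*(n + 1)*(n + 3)*(n^2 + 2*n - 3) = (n - 3)*(n - 2)*(n - 1)*(n + 1)*(n + 3)*(n + 3)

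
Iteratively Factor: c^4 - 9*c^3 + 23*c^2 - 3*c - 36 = (c - 3)*(c^3 - 6*c^2 + 5*c + 12) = (c - 3)^2*(c^2 - 3*c - 4) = (c - 3)^2*(c + 1)*(c - 4)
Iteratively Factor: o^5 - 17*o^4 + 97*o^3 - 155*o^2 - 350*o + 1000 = (o - 5)*(o^4 - 12*o^3 + 37*o^2 + 30*o - 200) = (o - 5)*(o + 2)*(o^3 - 14*o^2 + 65*o - 100) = (o - 5)^2*(o + 2)*(o^2 - 9*o + 20) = (o - 5)^3*(o + 2)*(o - 4)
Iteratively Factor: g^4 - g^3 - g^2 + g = (g)*(g^3 - g^2 - g + 1) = g*(g + 1)*(g^2 - 2*g + 1) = g*(g - 1)*(g + 1)*(g - 1)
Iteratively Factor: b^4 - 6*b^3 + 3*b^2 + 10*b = (b)*(b^3 - 6*b^2 + 3*b + 10) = b*(b + 1)*(b^2 - 7*b + 10) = b*(b - 5)*(b + 1)*(b - 2)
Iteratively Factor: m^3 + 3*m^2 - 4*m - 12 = (m - 2)*(m^2 + 5*m + 6) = (m - 2)*(m + 2)*(m + 3)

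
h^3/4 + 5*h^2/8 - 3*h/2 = h*(h/4 + 1)*(h - 3/2)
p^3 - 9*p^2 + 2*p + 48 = (p - 8)*(p - 3)*(p + 2)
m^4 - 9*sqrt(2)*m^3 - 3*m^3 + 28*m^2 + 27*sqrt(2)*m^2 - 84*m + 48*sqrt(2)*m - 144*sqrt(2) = (m - 3)*(m - 6*sqrt(2))*(m - 4*sqrt(2))*(m + sqrt(2))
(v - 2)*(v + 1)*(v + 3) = v^3 + 2*v^2 - 5*v - 6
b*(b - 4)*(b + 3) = b^3 - b^2 - 12*b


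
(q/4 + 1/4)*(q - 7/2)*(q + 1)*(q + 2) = q^4/4 + q^3/8 - 9*q^2/4 - 31*q/8 - 7/4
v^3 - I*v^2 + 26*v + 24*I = (v - 6*I)*(v + I)*(v + 4*I)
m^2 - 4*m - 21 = (m - 7)*(m + 3)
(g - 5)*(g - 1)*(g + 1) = g^3 - 5*g^2 - g + 5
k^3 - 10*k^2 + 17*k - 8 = (k - 8)*(k - 1)^2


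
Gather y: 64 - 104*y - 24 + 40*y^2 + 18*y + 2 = 40*y^2 - 86*y + 42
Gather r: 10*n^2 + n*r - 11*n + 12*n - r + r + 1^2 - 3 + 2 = 10*n^2 + n*r + n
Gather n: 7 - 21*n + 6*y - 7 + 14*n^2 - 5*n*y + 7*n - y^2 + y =14*n^2 + n*(-5*y - 14) - y^2 + 7*y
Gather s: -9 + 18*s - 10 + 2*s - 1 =20*s - 20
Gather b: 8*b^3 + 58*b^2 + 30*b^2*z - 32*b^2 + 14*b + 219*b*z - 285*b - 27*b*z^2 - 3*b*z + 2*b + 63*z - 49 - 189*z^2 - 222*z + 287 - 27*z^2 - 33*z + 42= 8*b^3 + b^2*(30*z + 26) + b*(-27*z^2 + 216*z - 269) - 216*z^2 - 192*z + 280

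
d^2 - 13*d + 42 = (d - 7)*(d - 6)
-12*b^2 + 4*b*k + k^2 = (-2*b + k)*(6*b + k)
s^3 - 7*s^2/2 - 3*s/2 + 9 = (s - 3)*(s - 2)*(s + 3/2)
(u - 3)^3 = u^3 - 9*u^2 + 27*u - 27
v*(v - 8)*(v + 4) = v^3 - 4*v^2 - 32*v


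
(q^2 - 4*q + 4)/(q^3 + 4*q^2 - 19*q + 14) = (q - 2)/(q^2 + 6*q - 7)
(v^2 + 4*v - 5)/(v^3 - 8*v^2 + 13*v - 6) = (v + 5)/(v^2 - 7*v + 6)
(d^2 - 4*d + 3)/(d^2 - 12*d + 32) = (d^2 - 4*d + 3)/(d^2 - 12*d + 32)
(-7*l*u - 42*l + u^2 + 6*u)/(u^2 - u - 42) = (-7*l + u)/(u - 7)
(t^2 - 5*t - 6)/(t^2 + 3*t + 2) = (t - 6)/(t + 2)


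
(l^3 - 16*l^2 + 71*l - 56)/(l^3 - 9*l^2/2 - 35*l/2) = 2*(l^2 - 9*l + 8)/(l*(2*l + 5))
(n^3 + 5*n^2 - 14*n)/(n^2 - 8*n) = (n^2 + 5*n - 14)/(n - 8)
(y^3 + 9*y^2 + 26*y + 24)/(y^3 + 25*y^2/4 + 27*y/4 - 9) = 4*(y + 2)/(4*y - 3)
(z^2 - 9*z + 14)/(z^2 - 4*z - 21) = (z - 2)/(z + 3)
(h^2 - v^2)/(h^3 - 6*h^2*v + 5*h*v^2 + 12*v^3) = (h - v)/(h^2 - 7*h*v + 12*v^2)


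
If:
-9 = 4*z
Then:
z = -9/4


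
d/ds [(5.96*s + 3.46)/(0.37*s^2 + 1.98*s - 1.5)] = (2.2052*s^2 + 11.8008*s - (0.74*s + 1.98)*(5.96*s + 3.46) - 8.94)/(0.37*s^2 + 1.98*s - 1.5)^2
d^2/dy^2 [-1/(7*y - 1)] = -98/(7*y - 1)^3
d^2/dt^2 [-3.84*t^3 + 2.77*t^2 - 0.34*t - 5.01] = 5.54 - 23.04*t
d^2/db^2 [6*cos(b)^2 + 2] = -12*cos(2*b)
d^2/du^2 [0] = 0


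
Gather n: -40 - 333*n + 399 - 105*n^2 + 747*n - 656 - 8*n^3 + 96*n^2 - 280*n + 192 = -8*n^3 - 9*n^2 + 134*n - 105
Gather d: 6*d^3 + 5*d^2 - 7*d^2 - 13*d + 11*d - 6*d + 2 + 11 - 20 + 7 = 6*d^3 - 2*d^2 - 8*d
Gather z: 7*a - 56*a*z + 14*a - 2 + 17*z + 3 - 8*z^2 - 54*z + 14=21*a - 8*z^2 + z*(-56*a - 37) + 15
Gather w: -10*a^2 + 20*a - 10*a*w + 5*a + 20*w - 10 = -10*a^2 + 25*a + w*(20 - 10*a) - 10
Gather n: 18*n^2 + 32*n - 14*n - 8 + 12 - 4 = 18*n^2 + 18*n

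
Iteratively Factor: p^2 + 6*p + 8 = (p + 2)*(p + 4)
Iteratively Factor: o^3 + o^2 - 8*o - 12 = (o - 3)*(o^2 + 4*o + 4) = (o - 3)*(o + 2)*(o + 2)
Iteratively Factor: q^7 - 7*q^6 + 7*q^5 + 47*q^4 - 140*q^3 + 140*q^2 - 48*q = (q + 3)*(q^6 - 10*q^5 + 37*q^4 - 64*q^3 + 52*q^2 - 16*q) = (q - 1)*(q + 3)*(q^5 - 9*q^4 + 28*q^3 - 36*q^2 + 16*q) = (q - 2)*(q - 1)*(q + 3)*(q^4 - 7*q^3 + 14*q^2 - 8*q) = q*(q - 2)*(q - 1)*(q + 3)*(q^3 - 7*q^2 + 14*q - 8) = q*(q - 2)^2*(q - 1)*(q + 3)*(q^2 - 5*q + 4) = q*(q - 4)*(q - 2)^2*(q - 1)*(q + 3)*(q - 1)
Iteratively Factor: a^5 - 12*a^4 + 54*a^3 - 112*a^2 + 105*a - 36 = (a - 3)*(a^4 - 9*a^3 + 27*a^2 - 31*a + 12) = (a - 3)^2*(a^3 - 6*a^2 + 9*a - 4) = (a - 4)*(a - 3)^2*(a^2 - 2*a + 1) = (a - 4)*(a - 3)^2*(a - 1)*(a - 1)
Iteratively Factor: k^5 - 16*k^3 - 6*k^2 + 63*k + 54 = (k + 2)*(k^4 - 2*k^3 - 12*k^2 + 18*k + 27) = (k - 3)*(k + 2)*(k^3 + k^2 - 9*k - 9) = (k - 3)*(k + 2)*(k + 3)*(k^2 - 2*k - 3) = (k - 3)^2*(k + 2)*(k + 3)*(k + 1)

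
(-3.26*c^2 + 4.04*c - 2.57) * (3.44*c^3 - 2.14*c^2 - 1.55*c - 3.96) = -11.2144*c^5 + 20.874*c^4 - 12.4334*c^3 + 12.1474*c^2 - 12.0149*c + 10.1772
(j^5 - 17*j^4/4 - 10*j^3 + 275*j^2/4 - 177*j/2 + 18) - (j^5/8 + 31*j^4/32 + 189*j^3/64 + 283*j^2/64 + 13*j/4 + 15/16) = 7*j^5/8 - 167*j^4/32 - 829*j^3/64 + 4117*j^2/64 - 367*j/4 + 273/16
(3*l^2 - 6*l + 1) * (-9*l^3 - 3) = -27*l^5 + 54*l^4 - 9*l^3 - 9*l^2 + 18*l - 3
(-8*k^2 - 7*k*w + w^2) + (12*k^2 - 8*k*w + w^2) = 4*k^2 - 15*k*w + 2*w^2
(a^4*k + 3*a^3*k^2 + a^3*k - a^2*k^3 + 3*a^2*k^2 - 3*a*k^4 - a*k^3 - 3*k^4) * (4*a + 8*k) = 4*a^5*k + 20*a^4*k^2 + 4*a^4*k + 20*a^3*k^3 + 20*a^3*k^2 - 20*a^2*k^4 + 20*a^2*k^3 - 24*a*k^5 - 20*a*k^4 - 24*k^5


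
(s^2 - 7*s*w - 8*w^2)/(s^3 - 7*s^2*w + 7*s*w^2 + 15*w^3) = (s - 8*w)/(s^2 - 8*s*w + 15*w^2)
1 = 1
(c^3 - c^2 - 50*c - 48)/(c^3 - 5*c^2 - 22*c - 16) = (c + 6)/(c + 2)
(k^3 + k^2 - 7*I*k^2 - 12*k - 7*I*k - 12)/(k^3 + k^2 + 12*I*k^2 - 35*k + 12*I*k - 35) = (k^2 - 7*I*k - 12)/(k^2 + 12*I*k - 35)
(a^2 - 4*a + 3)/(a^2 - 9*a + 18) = (a - 1)/(a - 6)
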